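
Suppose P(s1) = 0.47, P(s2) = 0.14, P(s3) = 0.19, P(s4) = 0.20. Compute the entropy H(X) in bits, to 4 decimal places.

H = −Σ pᵢ log₂ pᵢ.
−0.47·log₂(0.47) = 0.5120
−0.14·log₂(0.14) = 0.3971
−0.19·log₂(0.19) = 0.4552
−0.20·log₂(0.20) = 0.4644
Sum ≈ 1.8287 → 1.8287 bits.

1.8287 bits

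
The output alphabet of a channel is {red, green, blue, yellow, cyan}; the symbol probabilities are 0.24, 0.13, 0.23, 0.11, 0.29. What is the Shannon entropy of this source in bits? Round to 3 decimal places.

H = −Σ pᵢ log₂ pᵢ.
−0.24·log₂(0.24) = 0.4941
−0.13·log₂(0.13) = 0.3826
−0.23·log₂(0.23) = 0.4877
−0.11·log₂(0.11) = 0.3503
−0.29·log₂(0.29) = 0.5179
Sum ≈ 2.2326 → 2.233 bits.

2.233 bits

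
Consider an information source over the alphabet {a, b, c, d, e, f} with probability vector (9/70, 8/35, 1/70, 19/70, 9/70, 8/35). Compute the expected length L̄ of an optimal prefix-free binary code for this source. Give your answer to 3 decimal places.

Repeatedly combine the two least-probable nodes; the expected code length is the sum of the merged weights.
merge 1/70 + 9/70 → 1/7
merge 9/70 + 1/7 → 19/70
merge 8/35 + 8/35 → 16/35
merge 19/70 + 19/70 → 19/35
merge 16/35 + 19/35 → 1
L = 1/7 + 19/70 + 16/35 + 19/35 + 1 = 169/70 ≈ 2.414 bits/symbol.

2.414 bits/symbol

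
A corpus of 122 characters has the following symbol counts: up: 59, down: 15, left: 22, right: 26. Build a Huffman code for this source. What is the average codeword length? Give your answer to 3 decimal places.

1.820 bits/symbol

Probabilities are the counts divided by 122.
Repeatedly combine the two least-probable nodes; the expected code length is the sum of the merged weights.
merge 15/122 + 11/61 → 37/122
merge 13/61 + 37/122 → 63/122
merge 59/122 + 63/122 → 1
L = 37/122 + 63/122 + 1 = 111/61 ≈ 1.820 bits/symbol.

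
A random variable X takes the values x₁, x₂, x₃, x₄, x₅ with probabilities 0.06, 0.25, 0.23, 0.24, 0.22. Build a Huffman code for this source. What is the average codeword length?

Repeatedly combine the two least-probable nodes; the expected code length is the sum of the merged weights.
merge 3/50 + 11/50 → 7/25
merge 23/100 + 6/25 → 47/100
merge 1/4 + 7/25 → 53/100
merge 47/100 + 53/100 → 1
L = 7/25 + 47/100 + 53/100 + 1 = 57/25 = 2.28 bits/symbol.

2.28 bits/symbol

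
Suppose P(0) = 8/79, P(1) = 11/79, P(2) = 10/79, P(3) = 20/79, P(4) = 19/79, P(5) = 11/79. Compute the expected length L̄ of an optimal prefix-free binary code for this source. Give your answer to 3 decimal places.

2.506 bits/symbol

Repeatedly combine the two least-probable nodes; the expected code length is the sum of the merged weights.
merge 8/79 + 10/79 → 18/79
merge 11/79 + 11/79 → 22/79
merge 18/79 + 19/79 → 37/79
merge 20/79 + 22/79 → 42/79
merge 37/79 + 42/79 → 1
L = 18/79 + 22/79 + 37/79 + 42/79 + 1 = 198/79 ≈ 2.506 bits/symbol.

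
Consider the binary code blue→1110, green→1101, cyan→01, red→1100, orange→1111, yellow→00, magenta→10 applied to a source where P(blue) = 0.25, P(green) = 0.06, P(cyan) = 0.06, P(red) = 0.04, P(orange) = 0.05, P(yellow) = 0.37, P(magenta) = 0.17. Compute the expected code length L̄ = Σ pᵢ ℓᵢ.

L̄ = Σ pᵢ·ℓᵢ = 0.25·4 + 0.06·4 + 0.06·2 + 0.04·4 + 0.05·4 + 0.37·2 + 0.17·2 = 2.8 bits/symbol.

2.8 bits/symbol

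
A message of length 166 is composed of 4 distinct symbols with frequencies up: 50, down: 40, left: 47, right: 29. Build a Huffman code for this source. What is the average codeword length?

2 bits/symbol

Probabilities are the counts divided by 166.
Repeatedly combine the two least-probable nodes; the expected code length is the sum of the merged weights.
merge 29/166 + 20/83 → 69/166
merge 47/166 + 25/83 → 97/166
merge 69/166 + 97/166 → 1
L = 69/166 + 97/166 + 1 = 2 bits/symbol.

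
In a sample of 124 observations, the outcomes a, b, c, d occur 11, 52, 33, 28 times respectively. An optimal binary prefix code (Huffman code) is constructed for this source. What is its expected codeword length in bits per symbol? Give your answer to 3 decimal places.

Probabilities are the counts divided by 124.
Repeatedly combine the two least-probable nodes; the expected code length is the sum of the merged weights.
merge 11/124 + 7/31 → 39/124
merge 33/124 + 39/124 → 18/31
merge 13/31 + 18/31 → 1
L = 39/124 + 18/31 + 1 = 235/124 ≈ 1.895 bits/symbol.

1.895 bits/symbol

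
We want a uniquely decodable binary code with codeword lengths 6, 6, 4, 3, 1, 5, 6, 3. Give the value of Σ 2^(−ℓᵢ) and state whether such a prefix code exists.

With common denominator 2^6 = 64: Σ 2^(−ℓᵢ) = 1/64 + 1/64 + 4/64 + 8/64 + 32/64 + 2/64 + 1/64 + 8/64 = 57/64 = 0.890625.
Kraft's inequality requires Σ ≤ 1; here Σ = 0.890625 ≤ 1, so such a prefix code exists.

0.890625; yes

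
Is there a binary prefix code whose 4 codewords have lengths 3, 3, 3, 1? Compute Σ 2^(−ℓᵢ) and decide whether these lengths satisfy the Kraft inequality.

0.875; yes

With common denominator 2^3 = 8: Σ 2^(−ℓᵢ) = 1/8 + 1/8 + 1/8 + 4/8 = 7/8 = 0.875.
Kraft's inequality requires Σ ≤ 1; here Σ = 0.875 ≤ 1, so such a prefix code exists.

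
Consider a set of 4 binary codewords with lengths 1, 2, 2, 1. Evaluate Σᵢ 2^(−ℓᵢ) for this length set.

With common denominator 2^2 = 4: Σ 2^(−ℓᵢ) = 2/4 + 1/4 + 1/4 + 2/4 = 6/4 = 1.5.

1.5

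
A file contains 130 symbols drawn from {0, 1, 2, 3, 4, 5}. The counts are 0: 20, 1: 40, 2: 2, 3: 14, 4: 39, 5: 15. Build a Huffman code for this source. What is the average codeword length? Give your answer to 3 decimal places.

Probabilities are the counts divided by 130.
Repeatedly combine the two least-probable nodes; the expected code length is the sum of the merged weights.
merge 1/65 + 7/65 → 8/65
merge 3/26 + 8/65 → 31/130
merge 2/13 + 31/130 → 51/130
merge 3/10 + 4/13 → 79/130
merge 51/130 + 79/130 → 1
L = 8/65 + 31/130 + 51/130 + 79/130 + 1 = 307/130 ≈ 2.362 bits/symbol.

2.362 bits/symbol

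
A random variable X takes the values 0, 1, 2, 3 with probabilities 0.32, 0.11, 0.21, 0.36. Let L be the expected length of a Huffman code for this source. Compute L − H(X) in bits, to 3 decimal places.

Entropy H = −Σ p log₂ p ≈ 1.8798 bits.
Huffman merges: 11/100+21/100→8/25; 8/25+8/25→16/25; 9/25+16/25→1. L = 49/25 ≈ 1.9600.
L − H = 1.9600 − 1.8798 = 0.080 bits.

0.080 bits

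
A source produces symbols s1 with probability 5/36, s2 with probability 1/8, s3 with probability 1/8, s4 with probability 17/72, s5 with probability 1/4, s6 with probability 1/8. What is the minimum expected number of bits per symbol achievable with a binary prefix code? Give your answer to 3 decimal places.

Repeatedly combine the two least-probable nodes; the expected code length is the sum of the merged weights.
merge 1/8 + 1/8 → 1/4
merge 1/8 + 5/36 → 19/72
merge 17/72 + 1/4 → 35/72
merge 1/4 + 19/72 → 37/72
merge 35/72 + 37/72 → 1
L = 1/4 + 19/72 + 35/72 + 37/72 + 1 = 181/72 ≈ 2.514 bits/symbol.

2.514 bits/symbol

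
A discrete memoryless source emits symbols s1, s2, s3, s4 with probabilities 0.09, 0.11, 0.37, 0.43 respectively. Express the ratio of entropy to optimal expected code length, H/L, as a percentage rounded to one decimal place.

Entropy H = −Σ p log₂ p ≈ 1.7172 bits.
Huffman merges: 9/100+11/100→1/5; 1/5+37/100→57/100; 43/100+57/100→1. L = 177/100 ≈ 1.7700.
Efficiency = H/L = 1.7172/1.7700 = 97.0%.

97.0%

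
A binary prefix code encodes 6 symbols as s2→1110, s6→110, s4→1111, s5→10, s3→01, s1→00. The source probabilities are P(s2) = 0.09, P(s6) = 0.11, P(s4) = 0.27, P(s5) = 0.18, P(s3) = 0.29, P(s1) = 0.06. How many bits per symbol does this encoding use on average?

L̄ = Σ pᵢ·ℓᵢ = 0.09·4 + 0.11·3 + 0.27·4 + 0.18·2 + 0.29·2 + 0.06·2 = 2.83 bits/symbol.

2.83 bits/symbol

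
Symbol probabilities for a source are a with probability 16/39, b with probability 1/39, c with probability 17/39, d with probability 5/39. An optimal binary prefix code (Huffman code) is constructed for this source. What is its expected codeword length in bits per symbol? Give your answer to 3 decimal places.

1.718 bits/symbol

Repeatedly combine the two least-probable nodes; the expected code length is the sum of the merged weights.
merge 1/39 + 5/39 → 2/13
merge 2/13 + 16/39 → 22/39
merge 17/39 + 22/39 → 1
L = 2/13 + 22/39 + 1 = 67/39 ≈ 1.718 bits/symbol.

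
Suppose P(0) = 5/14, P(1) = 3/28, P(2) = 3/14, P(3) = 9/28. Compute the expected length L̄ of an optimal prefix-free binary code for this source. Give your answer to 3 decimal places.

Repeatedly combine the two least-probable nodes; the expected code length is the sum of the merged weights.
merge 3/28 + 3/14 → 9/28
merge 9/28 + 9/28 → 9/14
merge 5/14 + 9/14 → 1
L = 9/28 + 9/14 + 1 = 55/28 ≈ 1.964 bits/symbol.

1.964 bits/symbol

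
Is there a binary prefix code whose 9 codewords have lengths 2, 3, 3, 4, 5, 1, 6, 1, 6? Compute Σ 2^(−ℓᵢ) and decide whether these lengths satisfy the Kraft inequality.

1.625; no

With common denominator 2^6 = 64: Σ 2^(−ℓᵢ) = 16/64 + 8/64 + 8/64 + 4/64 + 2/64 + 32/64 + 1/64 + 32/64 + 1/64 = 104/64 = 1.625.
Kraft's inequality requires Σ ≤ 1; here Σ = 1.625 > 1, so no such prefix code exists.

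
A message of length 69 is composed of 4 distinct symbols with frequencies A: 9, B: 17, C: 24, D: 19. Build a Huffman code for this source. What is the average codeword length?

Probabilities are the counts divided by 69.
Repeatedly combine the two least-probable nodes; the expected code length is the sum of the merged weights.
merge 3/23 + 17/69 → 26/69
merge 19/69 + 8/23 → 43/69
merge 26/69 + 43/69 → 1
L = 26/69 + 43/69 + 1 = 2 bits/symbol.

2 bits/symbol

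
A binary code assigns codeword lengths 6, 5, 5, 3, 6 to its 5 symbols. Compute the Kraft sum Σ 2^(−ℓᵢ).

With common denominator 2^6 = 64: Σ 2^(−ℓᵢ) = 1/64 + 2/64 + 2/64 + 8/64 + 1/64 = 14/64 = 0.21875.

0.21875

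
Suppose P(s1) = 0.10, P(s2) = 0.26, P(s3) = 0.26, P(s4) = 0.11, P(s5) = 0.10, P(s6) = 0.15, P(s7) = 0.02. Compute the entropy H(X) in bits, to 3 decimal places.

2.549 bits

H = −Σ pᵢ log₂ pᵢ.
−0.10·log₂(0.10) = 0.3322
−0.26·log₂(0.26) = 0.5053
−0.26·log₂(0.26) = 0.5053
−0.11·log₂(0.11) = 0.3503
−0.10·log₂(0.10) = 0.3322
−0.15·log₂(0.15) = 0.4105
−0.02·log₂(0.02) = 0.1129
Sum ≈ 2.5487 → 2.549 bits.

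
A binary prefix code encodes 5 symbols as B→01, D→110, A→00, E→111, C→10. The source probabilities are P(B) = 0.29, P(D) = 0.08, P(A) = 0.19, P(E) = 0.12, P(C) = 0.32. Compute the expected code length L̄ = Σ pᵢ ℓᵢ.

2.2 bits/symbol

L̄ = Σ pᵢ·ℓᵢ = 0.29·2 + 0.08·3 + 0.19·2 + 0.12·3 + 0.32·2 = 2.2 bits/symbol.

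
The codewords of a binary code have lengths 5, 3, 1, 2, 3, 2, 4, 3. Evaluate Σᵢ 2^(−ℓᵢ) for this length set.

With common denominator 2^5 = 32: Σ 2^(−ℓᵢ) = 1/32 + 4/32 + 16/32 + 8/32 + 4/32 + 8/32 + 2/32 + 4/32 = 47/32 = 1.46875.

1.46875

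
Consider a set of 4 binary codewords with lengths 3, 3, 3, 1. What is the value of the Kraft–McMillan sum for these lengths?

With common denominator 2^3 = 8: Σ 2^(−ℓᵢ) = 1/8 + 1/8 + 1/8 + 4/8 = 7/8 = 0.875.

0.875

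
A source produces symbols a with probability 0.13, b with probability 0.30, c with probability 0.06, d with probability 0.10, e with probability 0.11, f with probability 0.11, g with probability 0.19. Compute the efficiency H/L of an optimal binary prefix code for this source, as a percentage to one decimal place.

98.7%

Entropy H = −Σ p log₂ p ≈ 2.6353 bits.
Huffman merges: 3/50+1/10→4/25; 11/100+11/100→11/50; 13/100+4/25→29/100; 19/100+11/50→41/100; 29/100+3/10→59/100; 41/100+59/100→1. L = 267/100 ≈ 2.6700.
Efficiency = H/L = 2.6353/2.6700 = 98.7%.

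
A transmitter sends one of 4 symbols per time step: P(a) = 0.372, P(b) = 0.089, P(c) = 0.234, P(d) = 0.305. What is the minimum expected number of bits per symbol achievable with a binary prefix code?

1.951 bits/symbol

Repeatedly combine the two least-probable nodes; the expected code length is the sum of the merged weights.
merge 89/1000 + 117/500 → 323/1000
merge 61/200 + 323/1000 → 157/250
merge 93/250 + 157/250 → 1
L = 323/1000 + 157/250 + 1 = 1951/1000 = 1.951 bits/symbol.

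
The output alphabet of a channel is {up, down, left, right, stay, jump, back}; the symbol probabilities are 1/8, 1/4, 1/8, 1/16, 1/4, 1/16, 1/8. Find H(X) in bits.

2.625 bits

Each probability is a power of 1/2, so log₂(1/p) is an integer.
H = Σ p·log₂(1/p) = 1/8·3 + 1/4·2 + 1/8·3 + 1/16·4 + 1/4·2 + 1/16·4 + 1/8·3 = 2.625 bits.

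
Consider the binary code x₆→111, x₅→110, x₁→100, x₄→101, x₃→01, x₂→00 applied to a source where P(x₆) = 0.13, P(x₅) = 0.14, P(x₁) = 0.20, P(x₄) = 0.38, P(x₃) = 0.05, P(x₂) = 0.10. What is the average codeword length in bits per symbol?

2.85 bits/symbol

L̄ = Σ pᵢ·ℓᵢ = 0.13·3 + 0.14·3 + 0.20·3 + 0.38·3 + 0.05·2 + 0.10·2 = 2.85 bits/symbol.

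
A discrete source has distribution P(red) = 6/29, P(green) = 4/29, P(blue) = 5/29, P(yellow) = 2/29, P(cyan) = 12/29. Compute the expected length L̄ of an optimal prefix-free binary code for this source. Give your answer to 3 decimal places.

2.172 bits/symbol

Repeatedly combine the two least-probable nodes; the expected code length is the sum of the merged weights.
merge 2/29 + 4/29 → 6/29
merge 5/29 + 6/29 → 11/29
merge 6/29 + 11/29 → 17/29
merge 12/29 + 17/29 → 1
L = 6/29 + 11/29 + 17/29 + 1 = 63/29 ≈ 2.172 bits/symbol.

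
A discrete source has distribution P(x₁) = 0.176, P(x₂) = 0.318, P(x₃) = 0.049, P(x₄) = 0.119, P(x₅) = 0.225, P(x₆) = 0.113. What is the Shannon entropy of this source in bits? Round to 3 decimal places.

H = −Σ pᵢ log₂ pᵢ.
−0.176·log₂(0.176) = 0.4411
−0.318·log₂(0.318) = 0.5256
−0.049·log₂(0.049) = 0.2132
−0.119·log₂(0.119) = 0.3654
−0.225·log₂(0.225) = 0.4842
−0.113·log₂(0.113) = 0.3555
Sum ≈ 2.3850 → 2.385 bits.

2.385 bits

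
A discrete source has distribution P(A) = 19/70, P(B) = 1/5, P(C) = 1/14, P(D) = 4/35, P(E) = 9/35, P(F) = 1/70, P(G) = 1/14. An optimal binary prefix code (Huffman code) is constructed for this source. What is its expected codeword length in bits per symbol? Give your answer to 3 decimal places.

Repeatedly combine the two least-probable nodes; the expected code length is the sum of the merged weights.
merge 1/70 + 1/14 → 3/35
merge 1/14 + 3/35 → 11/70
merge 4/35 + 11/70 → 19/70
merge 1/5 + 9/35 → 16/35
merge 19/70 + 19/70 → 19/35
merge 16/35 + 19/35 → 1
L = 3/35 + 11/70 + 19/70 + 16/35 + 19/35 + 1 = 88/35 ≈ 2.514 bits/symbol.

2.514 bits/symbol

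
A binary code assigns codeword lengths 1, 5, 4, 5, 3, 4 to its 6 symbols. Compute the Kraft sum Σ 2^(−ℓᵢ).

With common denominator 2^5 = 32: Σ 2^(−ℓᵢ) = 16/32 + 1/32 + 2/32 + 1/32 + 4/32 + 2/32 = 26/32 = 0.8125.

0.8125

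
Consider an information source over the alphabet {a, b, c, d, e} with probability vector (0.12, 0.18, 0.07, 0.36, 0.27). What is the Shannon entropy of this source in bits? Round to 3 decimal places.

H = −Σ pᵢ log₂ pᵢ.
−0.12·log₂(0.12) = 0.3671
−0.18·log₂(0.18) = 0.4453
−0.07·log₂(0.07) = 0.2686
−0.36·log₂(0.36) = 0.5306
−0.27·log₂(0.27) = 0.5100
Sum ≈ 2.1216 → 2.122 bits.

2.122 bits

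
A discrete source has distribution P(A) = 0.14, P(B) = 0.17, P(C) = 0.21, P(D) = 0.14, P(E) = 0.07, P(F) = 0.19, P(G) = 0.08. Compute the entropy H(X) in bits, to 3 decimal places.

2.717 bits

H = −Σ pᵢ log₂ pᵢ.
−0.14·log₂(0.14) = 0.3971
−0.17·log₂(0.17) = 0.4346
−0.21·log₂(0.21) = 0.4728
−0.14·log₂(0.14) = 0.3971
−0.07·log₂(0.07) = 0.2686
−0.19·log₂(0.19) = 0.4552
−0.08·log₂(0.08) = 0.2915
Sum ≈ 2.7169 → 2.717 bits.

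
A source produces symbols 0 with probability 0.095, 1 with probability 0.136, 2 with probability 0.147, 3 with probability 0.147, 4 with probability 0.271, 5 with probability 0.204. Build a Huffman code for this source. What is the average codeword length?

Repeatedly combine the two least-probable nodes; the expected code length is the sum of the merged weights.
merge 19/200 + 17/125 → 231/1000
merge 147/1000 + 147/1000 → 147/500
merge 51/250 + 231/1000 → 87/200
merge 271/1000 + 147/500 → 113/200
merge 87/200 + 113/200 → 1
L = 231/1000 + 147/500 + 87/200 + 113/200 + 1 = 101/40 = 2.525 bits/symbol.

2.525 bits/symbol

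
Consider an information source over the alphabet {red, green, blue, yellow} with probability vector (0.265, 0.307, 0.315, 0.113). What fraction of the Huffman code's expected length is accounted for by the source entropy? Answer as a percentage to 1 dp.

Entropy H = −Σ p log₂ p ≈ 1.9112 bits.
Huffman merges: 113/1000+53/200→189/500; 307/1000+63/200→311/500; 189/500+311/500→1. L = 2 ≈ 2.0000.
Efficiency = H/L = 1.9112/2.0000 = 95.6%.

95.6%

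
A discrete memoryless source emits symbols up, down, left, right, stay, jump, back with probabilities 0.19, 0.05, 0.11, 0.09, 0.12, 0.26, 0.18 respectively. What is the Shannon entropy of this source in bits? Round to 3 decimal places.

2.652 bits

H = −Σ pᵢ log₂ pᵢ.
−0.19·log₂(0.19) = 0.4552
−0.05·log₂(0.05) = 0.2161
−0.11·log₂(0.11) = 0.3503
−0.09·log₂(0.09) = 0.3127
−0.12·log₂(0.12) = 0.3671
−0.26·log₂(0.26) = 0.5053
−0.18·log₂(0.18) = 0.4453
Sum ≈ 2.6519 → 2.652 bits.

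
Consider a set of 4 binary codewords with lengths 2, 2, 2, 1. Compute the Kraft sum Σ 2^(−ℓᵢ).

With common denominator 2^2 = 4: Σ 2^(−ℓᵢ) = 1/4 + 1/4 + 1/4 + 2/4 = 5/4 = 1.25.

1.25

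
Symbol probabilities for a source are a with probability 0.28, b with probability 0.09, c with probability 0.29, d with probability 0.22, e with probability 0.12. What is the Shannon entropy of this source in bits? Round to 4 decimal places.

2.1924 bits

H = −Σ pᵢ log₂ pᵢ.
−0.28·log₂(0.28) = 0.5142
−0.09·log₂(0.09) = 0.3127
−0.29·log₂(0.29) = 0.5179
−0.22·log₂(0.22) = 0.4806
−0.12·log₂(0.12) = 0.3671
Sum ≈ 2.1924 → 2.1924 bits.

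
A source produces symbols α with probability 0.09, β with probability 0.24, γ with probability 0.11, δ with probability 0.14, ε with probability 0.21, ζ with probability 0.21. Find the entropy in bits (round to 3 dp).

2.500 bits

H = −Σ pᵢ log₂ pᵢ.
−0.09·log₂(0.09) = 0.3127
−0.24·log₂(0.24) = 0.4941
−0.11·log₂(0.11) = 0.3503
−0.14·log₂(0.14) = 0.3971
−0.21·log₂(0.21) = 0.4728
−0.21·log₂(0.21) = 0.4728
Sum ≈ 2.4998 → 2.500 bits.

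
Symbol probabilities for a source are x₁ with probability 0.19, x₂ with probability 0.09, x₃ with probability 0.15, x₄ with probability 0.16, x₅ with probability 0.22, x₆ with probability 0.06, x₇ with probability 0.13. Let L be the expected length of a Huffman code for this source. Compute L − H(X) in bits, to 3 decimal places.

Entropy H = −Σ p log₂ p ≈ 2.7082 bits.
Huffman merges: 3/50+9/100→3/20; 13/100+3/20→7/25; 3/20+4/25→31/100; 19/100+11/50→41/100; 7/25+31/100→59/100; 41/100+59/100→1. L = 137/50 ≈ 2.7400.
L − H = 2.7400 − 2.7082 = 0.032 bits.

0.032 bits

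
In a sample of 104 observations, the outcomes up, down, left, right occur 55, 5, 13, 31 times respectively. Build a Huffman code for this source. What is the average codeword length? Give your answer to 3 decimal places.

1.644 bits/symbol

Probabilities are the counts divided by 104.
Repeatedly combine the two least-probable nodes; the expected code length is the sum of the merged weights.
merge 5/104 + 1/8 → 9/52
merge 9/52 + 31/104 → 49/104
merge 49/104 + 55/104 → 1
L = 9/52 + 49/104 + 1 = 171/104 ≈ 1.644 bits/symbol.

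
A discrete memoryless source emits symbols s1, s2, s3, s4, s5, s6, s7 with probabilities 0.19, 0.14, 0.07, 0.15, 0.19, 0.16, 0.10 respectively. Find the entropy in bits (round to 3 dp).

2.742 bits

H = −Σ pᵢ log₂ pᵢ.
−0.19·log₂(0.19) = 0.4552
−0.14·log₂(0.14) = 0.3971
−0.07·log₂(0.07) = 0.2686
−0.15·log₂(0.15) = 0.4105
−0.19·log₂(0.19) = 0.4552
−0.16·log₂(0.16) = 0.4230
−0.10·log₂(0.10) = 0.3322
Sum ≈ 2.7419 → 2.742 bits.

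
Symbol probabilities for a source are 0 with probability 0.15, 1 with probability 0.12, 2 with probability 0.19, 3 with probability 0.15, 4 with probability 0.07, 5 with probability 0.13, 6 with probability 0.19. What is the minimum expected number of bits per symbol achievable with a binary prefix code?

Repeatedly combine the two least-probable nodes; the expected code length is the sum of the merged weights.
merge 7/100 + 3/25 → 19/100
merge 13/100 + 3/20 → 7/25
merge 3/20 + 19/100 → 17/50
merge 19/100 + 19/100 → 19/50
merge 7/25 + 17/50 → 31/50
merge 19/50 + 31/50 → 1
L = 19/100 + 7/25 + 17/50 + 19/50 + 31/50 + 1 = 281/100 = 2.81 bits/symbol.

2.81 bits/symbol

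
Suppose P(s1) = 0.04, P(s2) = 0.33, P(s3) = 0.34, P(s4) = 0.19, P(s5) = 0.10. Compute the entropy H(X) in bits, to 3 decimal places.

H = −Σ pᵢ log₂ pᵢ.
−0.04·log₂(0.04) = 0.1858
−0.33·log₂(0.33) = 0.5278
−0.34·log₂(0.34) = 0.5292
−0.19·log₂(0.19) = 0.4552
−0.10·log₂(0.10) = 0.3322
Sum ≈ 2.0302 → 2.030 bits.

2.030 bits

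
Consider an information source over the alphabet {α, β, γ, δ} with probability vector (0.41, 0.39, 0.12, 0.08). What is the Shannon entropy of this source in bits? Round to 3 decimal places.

H = −Σ pᵢ log₂ pᵢ.
−0.41·log₂(0.41) = 0.5274
−0.39·log₂(0.39) = 0.5298
−0.12·log₂(0.12) = 0.3671
−0.08·log₂(0.08) = 0.2915
Sum ≈ 1.7158 → 1.716 bits.

1.716 bits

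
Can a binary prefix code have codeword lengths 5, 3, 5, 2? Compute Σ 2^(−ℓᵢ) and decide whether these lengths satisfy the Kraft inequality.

0.4375; yes

With common denominator 2^5 = 32: Σ 2^(−ℓᵢ) = 1/32 + 4/32 + 1/32 + 8/32 = 14/32 = 0.4375.
Kraft's inequality requires Σ ≤ 1; here Σ = 0.4375 ≤ 1, so such a prefix code exists.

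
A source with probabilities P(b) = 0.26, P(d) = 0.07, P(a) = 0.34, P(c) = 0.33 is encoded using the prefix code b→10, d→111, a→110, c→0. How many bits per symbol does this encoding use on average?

2.08 bits/symbol

L̄ = Σ pᵢ·ℓᵢ = 0.26·2 + 0.07·3 + 0.34·3 + 0.33·1 = 2.08 bits/symbol.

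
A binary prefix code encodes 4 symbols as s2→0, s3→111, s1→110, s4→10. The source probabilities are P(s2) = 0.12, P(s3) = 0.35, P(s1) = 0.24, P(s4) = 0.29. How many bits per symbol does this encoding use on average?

2.47 bits/symbol

L̄ = Σ pᵢ·ℓᵢ = 0.12·1 + 0.35·3 + 0.24·3 + 0.29·2 = 2.47 bits/symbol.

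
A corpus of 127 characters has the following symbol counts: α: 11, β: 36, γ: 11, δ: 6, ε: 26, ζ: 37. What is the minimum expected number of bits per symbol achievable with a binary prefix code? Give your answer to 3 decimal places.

Probabilities are the counts divided by 127.
Repeatedly combine the two least-probable nodes; the expected code length is the sum of the merged weights.
merge 6/127 + 11/127 → 17/127
merge 11/127 + 17/127 → 28/127
merge 26/127 + 28/127 → 54/127
merge 36/127 + 37/127 → 73/127
merge 54/127 + 73/127 → 1
L = 17/127 + 28/127 + 54/127 + 73/127 + 1 = 299/127 ≈ 2.354 bits/symbol.

2.354 bits/symbol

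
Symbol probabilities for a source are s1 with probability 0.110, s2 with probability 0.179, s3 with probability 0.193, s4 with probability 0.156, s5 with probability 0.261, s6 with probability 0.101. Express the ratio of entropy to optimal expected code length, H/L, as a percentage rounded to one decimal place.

98.6%

Entropy H = −Σ p log₂ p ≈ 2.5106 bits.
Huffman merges: 101/1000+11/100→211/1000; 39/250+179/1000→67/200; 193/1000+211/1000→101/250; 261/1000+67/200→149/250; 101/250+149/250→1. L = 1273/500 ≈ 2.5460.
Efficiency = H/L = 2.5106/2.5460 = 98.6%.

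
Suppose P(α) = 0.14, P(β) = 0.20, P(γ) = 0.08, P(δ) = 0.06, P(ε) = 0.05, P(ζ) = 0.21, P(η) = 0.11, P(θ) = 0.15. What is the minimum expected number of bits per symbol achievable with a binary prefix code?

Repeatedly combine the two least-probable nodes; the expected code length is the sum of the merged weights.
merge 1/20 + 3/50 → 11/100
merge 2/25 + 11/100 → 19/100
merge 11/100 + 7/50 → 1/4
merge 3/20 + 19/100 → 17/50
merge 1/5 + 21/100 → 41/100
merge 1/4 + 17/50 → 59/100
merge 41/100 + 59/100 → 1
L = 11/100 + 19/100 + 1/4 + 17/50 + 41/100 + 59/100 + 1 = 289/100 = 2.89 bits/symbol.

2.89 bits/symbol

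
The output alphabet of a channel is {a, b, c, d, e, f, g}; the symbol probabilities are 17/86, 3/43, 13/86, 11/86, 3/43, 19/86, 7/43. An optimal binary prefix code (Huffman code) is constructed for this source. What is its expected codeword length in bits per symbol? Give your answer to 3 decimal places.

Repeatedly combine the two least-probable nodes; the expected code length is the sum of the merged weights.
merge 3/43 + 3/43 → 6/43
merge 11/86 + 6/43 → 23/86
merge 13/86 + 7/43 → 27/86
merge 17/86 + 19/86 → 18/43
merge 23/86 + 27/86 → 25/43
merge 18/43 + 25/43 → 1
L = 6/43 + 23/86 + 27/86 + 18/43 + 25/43 + 1 = 117/43 ≈ 2.721 bits/symbol.

2.721 bits/symbol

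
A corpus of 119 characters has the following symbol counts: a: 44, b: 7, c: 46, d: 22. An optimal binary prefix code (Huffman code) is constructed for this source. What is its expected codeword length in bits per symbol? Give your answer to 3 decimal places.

1.857 bits/symbol

Probabilities are the counts divided by 119.
Repeatedly combine the two least-probable nodes; the expected code length is the sum of the merged weights.
merge 1/17 + 22/119 → 29/119
merge 29/119 + 44/119 → 73/119
merge 46/119 + 73/119 → 1
L = 29/119 + 73/119 + 1 = 13/7 ≈ 1.857 bits/symbol.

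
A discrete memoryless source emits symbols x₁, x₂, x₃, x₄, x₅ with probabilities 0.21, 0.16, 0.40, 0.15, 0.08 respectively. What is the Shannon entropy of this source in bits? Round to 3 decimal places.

2.127 bits

H = −Σ pᵢ log₂ pᵢ.
−0.21·log₂(0.21) = 0.4728
−0.16·log₂(0.16) = 0.4230
−0.40·log₂(0.40) = 0.5288
−0.15·log₂(0.15) = 0.4105
−0.08·log₂(0.08) = 0.2915
Sum ≈ 2.1267 → 2.127 bits.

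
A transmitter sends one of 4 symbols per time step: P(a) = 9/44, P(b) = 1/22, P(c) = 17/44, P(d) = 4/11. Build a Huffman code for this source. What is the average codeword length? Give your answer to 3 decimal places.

Repeatedly combine the two least-probable nodes; the expected code length is the sum of the merged weights.
merge 1/22 + 9/44 → 1/4
merge 1/4 + 4/11 → 27/44
merge 17/44 + 27/44 → 1
L = 1/4 + 27/44 + 1 = 41/22 ≈ 1.864 bits/symbol.

1.864 bits/symbol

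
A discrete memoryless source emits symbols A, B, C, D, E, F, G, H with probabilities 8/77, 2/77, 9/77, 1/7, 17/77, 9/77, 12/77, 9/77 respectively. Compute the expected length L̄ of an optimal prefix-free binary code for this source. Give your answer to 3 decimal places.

2.909 bits/symbol

Repeatedly combine the two least-probable nodes; the expected code length is the sum of the merged weights.
merge 2/77 + 8/77 → 10/77
merge 9/77 + 9/77 → 18/77
merge 9/77 + 10/77 → 19/77
merge 1/7 + 12/77 → 23/77
merge 17/77 + 18/77 → 5/11
merge 19/77 + 23/77 → 6/11
merge 5/11 + 6/11 → 1
L = 10/77 + 18/77 + 19/77 + 23/77 + 5/11 + 6/11 + 1 = 32/11 ≈ 2.909 bits/symbol.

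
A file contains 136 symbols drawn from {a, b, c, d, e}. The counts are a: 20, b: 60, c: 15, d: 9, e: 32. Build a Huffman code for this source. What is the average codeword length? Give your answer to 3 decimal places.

2.059 bits/symbol

Probabilities are the counts divided by 136.
Repeatedly combine the two least-probable nodes; the expected code length is the sum of the merged weights.
merge 9/136 + 15/136 → 3/17
merge 5/34 + 3/17 → 11/34
merge 4/17 + 11/34 → 19/34
merge 15/34 + 19/34 → 1
L = 3/17 + 11/34 + 19/34 + 1 = 35/17 ≈ 2.059 bits/symbol.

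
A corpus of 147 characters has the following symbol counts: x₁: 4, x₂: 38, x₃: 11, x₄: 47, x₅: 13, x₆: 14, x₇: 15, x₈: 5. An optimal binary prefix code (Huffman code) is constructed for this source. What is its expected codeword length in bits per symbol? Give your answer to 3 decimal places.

Probabilities are the counts divided by 147.
Repeatedly combine the two least-probable nodes; the expected code length is the sum of the merged weights.
merge 4/147 + 5/147 → 3/49
merge 3/49 + 11/147 → 20/147
merge 13/147 + 2/21 → 9/49
merge 5/49 + 20/147 → 5/21
merge 9/49 + 5/21 → 62/147
merge 38/147 + 47/147 → 85/147
merge 62/147 + 85/147 → 1
L = 3/49 + 20/147 + 9/49 + 5/21 + 62/147 + 85/147 + 1 = 55/21 ≈ 2.619 bits/symbol.

2.619 bits/symbol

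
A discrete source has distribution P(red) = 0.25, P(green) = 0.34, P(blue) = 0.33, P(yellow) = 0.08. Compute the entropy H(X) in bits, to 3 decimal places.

H = −Σ pᵢ log₂ pᵢ.
−0.25·log₂(0.25) = 0.5000
−0.34·log₂(0.34) = 0.5292
−0.33·log₂(0.33) = 0.5278
−0.08·log₂(0.08) = 0.2915
Sum ≈ 1.8485 → 1.849 bits.

1.849 bits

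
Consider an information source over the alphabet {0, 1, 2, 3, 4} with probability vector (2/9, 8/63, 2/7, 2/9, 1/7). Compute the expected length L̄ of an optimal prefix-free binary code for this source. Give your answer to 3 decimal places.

Repeatedly combine the two least-probable nodes; the expected code length is the sum of the merged weights.
merge 8/63 + 1/7 → 17/63
merge 2/9 + 2/9 → 4/9
merge 17/63 + 2/7 → 5/9
merge 4/9 + 5/9 → 1
L = 17/63 + 4/9 + 5/9 + 1 = 143/63 ≈ 2.270 bits/symbol.

2.270 bits/symbol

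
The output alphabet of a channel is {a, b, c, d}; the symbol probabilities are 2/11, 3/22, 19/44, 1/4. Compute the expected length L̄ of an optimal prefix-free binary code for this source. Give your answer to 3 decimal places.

1.886 bits/symbol

Repeatedly combine the two least-probable nodes; the expected code length is the sum of the merged weights.
merge 3/22 + 2/11 → 7/22
merge 1/4 + 7/22 → 25/44
merge 19/44 + 25/44 → 1
L = 7/22 + 25/44 + 1 = 83/44 ≈ 1.886 bits/symbol.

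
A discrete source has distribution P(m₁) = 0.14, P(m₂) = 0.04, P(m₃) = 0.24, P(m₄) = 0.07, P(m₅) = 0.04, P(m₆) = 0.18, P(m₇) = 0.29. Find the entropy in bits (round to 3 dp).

H = −Σ pᵢ log₂ pᵢ.
−0.14·log₂(0.14) = 0.3971
−0.04·log₂(0.04) = 0.1858
−0.24·log₂(0.24) = 0.4941
−0.07·log₂(0.07) = 0.2686
−0.04·log₂(0.04) = 0.1858
−0.18·log₂(0.18) = 0.4453
−0.29·log₂(0.29) = 0.5179
Sum ≈ 2.4945 → 2.495 bits.

2.495 bits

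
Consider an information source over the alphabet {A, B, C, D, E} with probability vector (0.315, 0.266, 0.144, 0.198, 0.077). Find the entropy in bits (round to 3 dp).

H = −Σ pᵢ log₂ pᵢ.
−0.315·log₂(0.315) = 0.5250
−0.266·log₂(0.266) = 0.5082
−0.144·log₂(0.144) = 0.4026
−0.198·log₂(0.198) = 0.4626
−0.077·log₂(0.077) = 0.2848
Sum ≈ 2.1832 → 2.183 bits.

2.183 bits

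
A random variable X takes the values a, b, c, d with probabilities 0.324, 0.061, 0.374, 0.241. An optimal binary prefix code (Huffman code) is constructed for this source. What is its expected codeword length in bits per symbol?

Repeatedly combine the two least-probable nodes; the expected code length is the sum of the merged weights.
merge 61/1000 + 241/1000 → 151/500
merge 151/500 + 81/250 → 313/500
merge 187/500 + 313/500 → 1
L = 151/500 + 313/500 + 1 = 241/125 = 1.928 bits/symbol.

1.928 bits/symbol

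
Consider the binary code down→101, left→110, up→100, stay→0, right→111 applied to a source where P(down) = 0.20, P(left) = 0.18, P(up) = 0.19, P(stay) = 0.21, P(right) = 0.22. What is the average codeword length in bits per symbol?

2.58 bits/symbol

L̄ = Σ pᵢ·ℓᵢ = 0.20·3 + 0.18·3 + 0.19·3 + 0.21·1 + 0.22·3 = 2.58 bits/symbol.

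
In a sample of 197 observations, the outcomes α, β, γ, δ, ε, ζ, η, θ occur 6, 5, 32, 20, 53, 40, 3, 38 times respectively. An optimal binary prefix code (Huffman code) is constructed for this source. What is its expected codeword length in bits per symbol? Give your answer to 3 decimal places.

2.619 bits/symbol

Probabilities are the counts divided by 197.
Repeatedly combine the two least-probable nodes; the expected code length is the sum of the merged weights.
merge 3/197 + 5/197 → 8/197
merge 6/197 + 8/197 → 14/197
merge 14/197 + 20/197 → 34/197
merge 32/197 + 34/197 → 66/197
merge 38/197 + 40/197 → 78/197
merge 53/197 + 66/197 → 119/197
merge 78/197 + 119/197 → 1
L = 8/197 + 14/197 + 34/197 + 66/197 + 78/197 + 119/197 + 1 = 516/197 ≈ 2.619 bits/symbol.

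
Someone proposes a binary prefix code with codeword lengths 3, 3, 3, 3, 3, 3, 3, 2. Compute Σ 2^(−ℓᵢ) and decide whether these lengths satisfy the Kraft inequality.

With common denominator 2^3 = 8: Σ 2^(−ℓᵢ) = 1/8 + 1/8 + 1/8 + 1/8 + 1/8 + 1/8 + 1/8 + 2/8 = 9/8 = 1.125.
Kraft's inequality requires Σ ≤ 1; here Σ = 1.125 > 1, so no such prefix code exists.

1.125; no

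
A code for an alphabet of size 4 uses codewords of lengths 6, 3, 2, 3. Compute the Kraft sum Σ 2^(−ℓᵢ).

With common denominator 2^6 = 64: Σ 2^(−ℓᵢ) = 1/64 + 8/64 + 16/64 + 8/64 = 33/64 = 0.515625.

0.515625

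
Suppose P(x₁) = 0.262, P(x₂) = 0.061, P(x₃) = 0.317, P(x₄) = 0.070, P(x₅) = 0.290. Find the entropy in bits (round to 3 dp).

2.064 bits

H = −Σ pᵢ log₂ pᵢ.
−0.262·log₂(0.262) = 0.5063
−0.061·log₂(0.061) = 0.2461
−0.317·log₂(0.317) = 0.5254
−0.070·log₂(0.070) = 0.2686
−0.290·log₂(0.290) = 0.5179
Sum ≈ 2.0643 → 2.064 bits.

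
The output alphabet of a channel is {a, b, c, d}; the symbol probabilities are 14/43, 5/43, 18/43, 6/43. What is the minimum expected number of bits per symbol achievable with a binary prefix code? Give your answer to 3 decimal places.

Repeatedly combine the two least-probable nodes; the expected code length is the sum of the merged weights.
merge 5/43 + 6/43 → 11/43
merge 11/43 + 14/43 → 25/43
merge 18/43 + 25/43 → 1
L = 11/43 + 25/43 + 1 = 79/43 ≈ 1.837 bits/symbol.

1.837 bits/symbol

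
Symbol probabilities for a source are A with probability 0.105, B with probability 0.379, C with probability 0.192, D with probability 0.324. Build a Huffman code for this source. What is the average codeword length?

1.918 bits/symbol

Repeatedly combine the two least-probable nodes; the expected code length is the sum of the merged weights.
merge 21/200 + 24/125 → 297/1000
merge 297/1000 + 81/250 → 621/1000
merge 379/1000 + 621/1000 → 1
L = 297/1000 + 621/1000 + 1 = 959/500 = 1.918 bits/symbol.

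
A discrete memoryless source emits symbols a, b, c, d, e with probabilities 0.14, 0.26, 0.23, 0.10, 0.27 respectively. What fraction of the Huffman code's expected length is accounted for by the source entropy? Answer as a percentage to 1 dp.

99.7%

Entropy H = −Σ p log₂ p ≈ 2.2323 bits.
Huffman merges: 1/10+7/50→6/25; 23/100+6/25→47/100; 13/50+27/100→53/100; 47/100+53/100→1. L = 56/25 ≈ 2.2400.
Efficiency = H/L = 2.2323/2.2400 = 99.7%.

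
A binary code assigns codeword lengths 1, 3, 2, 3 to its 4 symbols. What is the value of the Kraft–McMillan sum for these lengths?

1

With common denominator 2^3 = 8: Σ 2^(−ℓᵢ) = 4/8 + 1/8 + 2/8 + 1/8 = 8/8 = 1.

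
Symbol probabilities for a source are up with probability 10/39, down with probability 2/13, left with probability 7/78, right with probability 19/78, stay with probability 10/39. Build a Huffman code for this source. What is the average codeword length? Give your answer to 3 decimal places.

Repeatedly combine the two least-probable nodes; the expected code length is the sum of the merged weights.
merge 7/78 + 2/13 → 19/78
merge 19/78 + 19/78 → 19/39
merge 10/39 + 10/39 → 20/39
merge 19/39 + 20/39 → 1
L = 19/78 + 19/39 + 20/39 + 1 = 175/78 ≈ 2.244 bits/symbol.

2.244 bits/symbol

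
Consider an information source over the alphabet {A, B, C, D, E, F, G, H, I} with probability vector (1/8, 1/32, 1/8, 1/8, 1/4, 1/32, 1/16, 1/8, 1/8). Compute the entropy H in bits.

2.9375 bits

Each probability is a power of 1/2, so log₂(1/p) is an integer.
H = Σ p·log₂(1/p) = 1/8·3 + 1/32·5 + 1/8·3 + 1/8·3 + 1/4·2 + 1/32·5 + 1/16·4 + 1/8·3 + 1/8·3 = 2.9375 bits.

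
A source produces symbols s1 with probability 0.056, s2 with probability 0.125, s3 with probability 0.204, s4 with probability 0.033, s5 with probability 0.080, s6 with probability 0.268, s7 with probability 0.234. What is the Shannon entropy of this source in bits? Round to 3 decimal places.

H = −Σ pᵢ log₂ pᵢ.
−0.056·log₂(0.056) = 0.2329
−0.125·log₂(0.125) = 0.3750
−0.204·log₂(0.204) = 0.4678
−0.033·log₂(0.033) = 0.1624
−0.080·log₂(0.080) = 0.2915
−0.268·log₂(0.268) = 0.5091
−0.234·log₂(0.234) = 0.4903
Sum ≈ 2.5291 → 2.529 bits.

2.529 bits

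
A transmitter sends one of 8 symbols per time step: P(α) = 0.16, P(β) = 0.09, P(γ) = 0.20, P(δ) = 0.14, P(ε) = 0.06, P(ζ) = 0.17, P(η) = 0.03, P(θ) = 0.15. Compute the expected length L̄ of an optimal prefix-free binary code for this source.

Repeatedly combine the two least-probable nodes; the expected code length is the sum of the merged weights.
merge 3/100 + 3/50 → 9/100
merge 9/100 + 9/100 → 9/50
merge 7/50 + 3/20 → 29/100
merge 4/25 + 17/100 → 33/100
merge 9/50 + 1/5 → 19/50
merge 29/100 + 33/100 → 31/50
merge 19/50 + 31/50 → 1
L = 9/100 + 9/50 + 29/100 + 33/100 + 19/50 + 31/50 + 1 = 289/100 = 2.89 bits/symbol.

2.89 bits/symbol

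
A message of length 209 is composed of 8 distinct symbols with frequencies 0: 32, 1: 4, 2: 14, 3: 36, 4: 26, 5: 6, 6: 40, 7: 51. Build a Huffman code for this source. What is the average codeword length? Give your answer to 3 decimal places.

Probabilities are the counts divided by 209.
Repeatedly combine the two least-probable nodes; the expected code length is the sum of the merged weights.
merge 4/209 + 6/209 → 10/209
merge 10/209 + 14/209 → 24/209
merge 24/209 + 26/209 → 50/209
merge 32/209 + 36/209 → 68/209
merge 40/209 + 50/209 → 90/209
merge 51/209 + 68/209 → 119/209
merge 90/209 + 119/209 → 1
L = 10/209 + 24/209 + 50/209 + 68/209 + 90/209 + 119/209 + 1 = 30/11 ≈ 2.727 bits/symbol.

2.727 bits/symbol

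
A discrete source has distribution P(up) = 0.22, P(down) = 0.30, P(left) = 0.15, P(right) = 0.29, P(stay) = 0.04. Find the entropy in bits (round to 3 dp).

H = −Σ pᵢ log₂ pᵢ.
−0.22·log₂(0.22) = 0.4806
−0.30·log₂(0.30) = 0.5211
−0.15·log₂(0.15) = 0.4105
−0.29·log₂(0.29) = 0.5179
−0.04·log₂(0.04) = 0.1858
Sum ≈ 2.1159 → 2.116 bits.

2.116 bits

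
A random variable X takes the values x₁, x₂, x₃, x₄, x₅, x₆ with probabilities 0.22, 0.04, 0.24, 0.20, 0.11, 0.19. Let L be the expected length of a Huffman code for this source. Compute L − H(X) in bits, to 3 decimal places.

0.060 bits

Entropy H = −Σ p log₂ p ≈ 2.4304 bits.
Huffman merges: 1/25+11/100→3/20; 3/20+19/100→17/50; 1/5+11/50→21/50; 6/25+17/50→29/50; 21/50+29/50→1. L = 249/100 ≈ 2.4900.
L − H = 2.4900 − 2.4304 = 0.060 bits.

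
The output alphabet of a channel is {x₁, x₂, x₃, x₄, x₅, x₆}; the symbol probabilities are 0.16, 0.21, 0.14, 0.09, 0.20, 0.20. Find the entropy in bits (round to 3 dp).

2.534 bits

H = −Σ pᵢ log₂ pᵢ.
−0.16·log₂(0.16) = 0.4230
−0.21·log₂(0.21) = 0.4728
−0.14·log₂(0.14) = 0.3971
−0.09·log₂(0.09) = 0.3127
−0.20·log₂(0.20) = 0.4644
−0.20·log₂(0.20) = 0.4644
Sum ≈ 2.5344 → 2.534 bits.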